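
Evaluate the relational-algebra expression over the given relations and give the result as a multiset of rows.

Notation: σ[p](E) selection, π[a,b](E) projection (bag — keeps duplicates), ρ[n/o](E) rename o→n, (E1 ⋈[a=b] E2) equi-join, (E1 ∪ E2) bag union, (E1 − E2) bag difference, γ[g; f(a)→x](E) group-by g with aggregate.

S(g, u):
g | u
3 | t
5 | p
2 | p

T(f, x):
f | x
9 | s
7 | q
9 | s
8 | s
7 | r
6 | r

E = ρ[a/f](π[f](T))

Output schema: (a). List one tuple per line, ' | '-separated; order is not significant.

Per-node cardinality:
  T → 6
  π[f](T) → 6
  ρ[a/f](π[f](T)) → 6

== RESULT ==
a
6
7
7
8
9
9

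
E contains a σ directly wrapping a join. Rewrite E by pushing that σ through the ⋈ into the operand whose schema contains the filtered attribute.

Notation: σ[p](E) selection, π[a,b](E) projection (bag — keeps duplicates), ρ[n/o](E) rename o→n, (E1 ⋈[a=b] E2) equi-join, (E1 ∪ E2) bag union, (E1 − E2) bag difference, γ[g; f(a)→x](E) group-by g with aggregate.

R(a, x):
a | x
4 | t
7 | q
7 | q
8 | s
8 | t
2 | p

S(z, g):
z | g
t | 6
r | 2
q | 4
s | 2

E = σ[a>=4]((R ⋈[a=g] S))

σ filters on a, owned by the left side.
E' = (σ[a>=4](R) ⋈[a=g] S)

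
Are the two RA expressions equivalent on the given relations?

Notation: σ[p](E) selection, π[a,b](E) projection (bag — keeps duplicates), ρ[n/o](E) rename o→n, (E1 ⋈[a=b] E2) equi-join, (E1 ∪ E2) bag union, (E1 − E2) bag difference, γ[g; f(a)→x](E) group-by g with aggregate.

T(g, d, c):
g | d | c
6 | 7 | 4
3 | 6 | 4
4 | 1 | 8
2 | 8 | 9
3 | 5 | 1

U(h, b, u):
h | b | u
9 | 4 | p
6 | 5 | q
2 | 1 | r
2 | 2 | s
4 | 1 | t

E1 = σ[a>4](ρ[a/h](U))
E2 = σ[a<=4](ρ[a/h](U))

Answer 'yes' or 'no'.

E1 row counts bottom-up:
  U → 5
  ρ[a/h](U) → 5
  σ[a>4](ρ[a/h](U)) → 2
E2 row counts bottom-up:
  U → 5
  ρ[a/h](U) → 5
  σ[a<=4](ρ[a/h](U)) → 3

E1 result:
a | b | u
6 | 5 | q
9 | 4 | p
E2 result:
a | b | u
2 | 1 | r
2 | 2 | s
4 | 1 | t
Witness: (2, 1, 'r') appears 0× in E1 but 1× in E2.

no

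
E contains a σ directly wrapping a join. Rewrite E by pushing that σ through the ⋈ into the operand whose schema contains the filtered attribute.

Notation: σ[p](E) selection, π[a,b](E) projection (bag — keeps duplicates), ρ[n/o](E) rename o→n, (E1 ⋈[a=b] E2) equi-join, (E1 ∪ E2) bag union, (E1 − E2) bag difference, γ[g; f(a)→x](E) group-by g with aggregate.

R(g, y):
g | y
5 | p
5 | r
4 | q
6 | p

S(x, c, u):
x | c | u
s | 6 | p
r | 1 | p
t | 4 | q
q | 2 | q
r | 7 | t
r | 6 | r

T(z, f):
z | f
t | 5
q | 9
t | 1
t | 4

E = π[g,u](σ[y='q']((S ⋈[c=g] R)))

σ filters on y, owned by the right side.
E' = π[g,u]((S ⋈[c=g] σ[y='q'](R)))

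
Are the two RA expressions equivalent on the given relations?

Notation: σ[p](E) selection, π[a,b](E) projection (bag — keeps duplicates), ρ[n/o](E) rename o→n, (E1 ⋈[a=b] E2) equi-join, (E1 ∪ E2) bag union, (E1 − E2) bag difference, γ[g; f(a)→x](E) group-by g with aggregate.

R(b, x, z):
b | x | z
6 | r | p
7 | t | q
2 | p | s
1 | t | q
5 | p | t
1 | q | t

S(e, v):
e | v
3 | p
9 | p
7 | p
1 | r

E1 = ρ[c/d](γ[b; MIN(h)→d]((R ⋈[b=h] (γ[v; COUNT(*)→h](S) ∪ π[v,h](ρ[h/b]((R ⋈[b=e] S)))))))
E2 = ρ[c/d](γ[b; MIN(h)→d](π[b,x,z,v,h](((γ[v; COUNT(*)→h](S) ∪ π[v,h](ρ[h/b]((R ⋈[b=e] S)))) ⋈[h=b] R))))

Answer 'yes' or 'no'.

E1 stepwise |·|:
  R → 6
  S → 4
  γ[v; COUNT(*)→h](S) → 2
  R → 6
  S → 4
  (R ⋈[b=e] S) → 3
  ρ[h/b]((R ⋈[b=e] S)) → 3
  π[v,h](ρ[h/b]((R ⋈[b=e] S))) → 3
  (γ[v; COUNT(*)→h](S) ∪ π[v,h](ρ[h/b]((R ⋈[b=e] S)))) → 5
  (R ⋈[b=h] (γ[v; COUNT(*)→h](S) ∪ π[v,h](ρ[h/b]((R ⋈[b=e] S))))) → 7
  γ[b; MIN(h)→d]((R ⋈[b=h] (γ[v; COUNT(*)→h](S) ∪ π[v,h](ρ[h/b]((R ⋈[b=e] S)))))) → 2
  ρ[c/d](γ[b; MIN(h)→d]((R ⋈[b=h] (γ[v; COUNT(*)→h](S) ∪ π[v,h](ρ[h/b]((R ⋈[b=e] S))))))) → 2
E2 stepwise |·|:
  S → 4
  γ[v; COUNT(*)→h](S) → 2
  R → 6
  S → 4
  (R ⋈[b=e] S) → 3
  ρ[h/b]((R ⋈[b=e] S)) → 3
  π[v,h](ρ[h/b]((R ⋈[b=e] S))) → 3
  (γ[v; COUNT(*)→h](S) ∪ π[v,h](ρ[h/b]((R ⋈[b=e] S)))) → 5
  R → 6
  ((γ[v; COUNT(*)→h](S) ∪ π[v,h](ρ[h/b]((R ⋈[b=e] S)))) ⋈[h=b] R) → 7
  π[b,x,z,v,h](((γ[v; COUNT(*)→h](S) ∪ π[v,h](ρ[h/b]((R ⋈[b=e] S)))) ⋈[h=b] R)) → 7
  γ[b; MIN(h)→d](π[b,x,z,v,h](((γ[v; COUNT(*)→h](S) ∪ π[v,h](ρ[h/b]((R ⋈[b=e] S)))) ⋈[h=b] R))) → 2
  ρ[c/d](γ[b; MIN(h)→d](π[b,x,z,v,h](((γ[v; COUNT(*)→h](S) ∪ π[v,h](ρ[h/b]((R ⋈[b=e] S)))) ⋈[h=b] R)))) → 2

E1 and E2 produce the same multiset:
b | c
1 | 1
7 | 7

yes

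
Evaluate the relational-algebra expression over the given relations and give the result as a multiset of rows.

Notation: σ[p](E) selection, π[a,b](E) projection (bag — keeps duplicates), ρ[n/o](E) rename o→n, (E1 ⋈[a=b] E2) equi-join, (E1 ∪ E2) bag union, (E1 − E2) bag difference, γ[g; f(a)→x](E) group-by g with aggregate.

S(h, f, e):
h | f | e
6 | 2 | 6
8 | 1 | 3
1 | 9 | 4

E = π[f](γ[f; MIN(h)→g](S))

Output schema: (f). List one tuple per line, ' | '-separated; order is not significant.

Row counts bottom-up:
  S → 3
  γ[f; MIN(h)→g](S) → 3
  π[f](γ[f; MIN(h)→g](S)) → 3

== RESULT ==
f
1
2
9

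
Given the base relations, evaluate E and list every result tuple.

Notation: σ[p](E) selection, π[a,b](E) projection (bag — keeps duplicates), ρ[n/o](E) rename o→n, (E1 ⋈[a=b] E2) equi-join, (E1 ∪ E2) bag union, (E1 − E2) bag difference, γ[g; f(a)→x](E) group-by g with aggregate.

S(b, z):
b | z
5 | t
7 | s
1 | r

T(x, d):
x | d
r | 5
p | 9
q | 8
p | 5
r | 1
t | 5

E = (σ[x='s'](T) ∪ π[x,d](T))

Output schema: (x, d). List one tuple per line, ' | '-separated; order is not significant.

Per-node cardinality:
  T → 6
  σ[x='s'](T) → 0
  T → 6
  π[x,d](T) → 6
  (σ[x='s'](T) ∪ π[x,d](T)) → 6

== RESULT ==
x | d
p | 5
p | 9
q | 8
r | 1
r | 5
t | 5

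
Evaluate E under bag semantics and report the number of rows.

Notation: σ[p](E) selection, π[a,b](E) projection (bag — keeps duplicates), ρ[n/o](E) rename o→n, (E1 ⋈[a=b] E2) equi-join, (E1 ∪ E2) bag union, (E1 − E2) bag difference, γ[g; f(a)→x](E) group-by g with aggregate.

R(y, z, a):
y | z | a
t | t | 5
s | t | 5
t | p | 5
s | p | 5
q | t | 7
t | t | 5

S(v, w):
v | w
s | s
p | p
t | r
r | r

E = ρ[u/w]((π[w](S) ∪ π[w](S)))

Per-node cardinality:
  S → 4
  π[w](S) → 4
  S → 4
  π[w](S) → 4
  (π[w](S) ∪ π[w](S)) → 8
  ρ[u/w]((π[w](S) ∪ π[w](S))) → 8

|E| = 8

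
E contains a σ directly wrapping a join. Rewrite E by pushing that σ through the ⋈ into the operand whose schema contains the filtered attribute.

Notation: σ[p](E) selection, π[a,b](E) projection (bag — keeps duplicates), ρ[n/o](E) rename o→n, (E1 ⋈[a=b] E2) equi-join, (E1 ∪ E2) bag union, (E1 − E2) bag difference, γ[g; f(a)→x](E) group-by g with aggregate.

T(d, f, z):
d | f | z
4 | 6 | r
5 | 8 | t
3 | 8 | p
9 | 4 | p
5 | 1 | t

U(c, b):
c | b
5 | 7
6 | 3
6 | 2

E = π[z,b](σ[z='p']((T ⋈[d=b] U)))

σ filters on z, owned by the left side.
E' = π[z,b]((σ[z='p'](T) ⋈[d=b] U))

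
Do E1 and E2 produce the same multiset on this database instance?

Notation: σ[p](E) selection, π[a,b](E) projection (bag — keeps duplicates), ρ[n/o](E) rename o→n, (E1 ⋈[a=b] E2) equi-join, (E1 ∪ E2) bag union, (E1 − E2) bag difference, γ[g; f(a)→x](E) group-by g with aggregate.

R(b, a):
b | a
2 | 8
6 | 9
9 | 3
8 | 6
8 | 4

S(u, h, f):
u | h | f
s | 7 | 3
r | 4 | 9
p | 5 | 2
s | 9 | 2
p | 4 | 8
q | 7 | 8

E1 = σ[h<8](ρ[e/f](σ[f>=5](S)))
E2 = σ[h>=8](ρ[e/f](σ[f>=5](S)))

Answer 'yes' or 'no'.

E1 stepwise |·|:
  S → 6
  σ[f>=5](S) → 3
  ρ[e/f](σ[f>=5](S)) → 3
  σ[h<8](ρ[e/f](σ[f>=5](S))) → 3
E2 stepwise |·|:
  S → 6
  σ[f>=5](S) → 3
  ρ[e/f](σ[f>=5](S)) → 3
  σ[h>=8](ρ[e/f](σ[f>=5](S))) → 0

E1 result:
u | h | e
p | 4 | 8
q | 7 | 8
r | 4 | 9
E2 result:
u | h | e
(0 rows)
Witness: ('q', 7, 8) appears 1× in E1 but 0× in E2.

no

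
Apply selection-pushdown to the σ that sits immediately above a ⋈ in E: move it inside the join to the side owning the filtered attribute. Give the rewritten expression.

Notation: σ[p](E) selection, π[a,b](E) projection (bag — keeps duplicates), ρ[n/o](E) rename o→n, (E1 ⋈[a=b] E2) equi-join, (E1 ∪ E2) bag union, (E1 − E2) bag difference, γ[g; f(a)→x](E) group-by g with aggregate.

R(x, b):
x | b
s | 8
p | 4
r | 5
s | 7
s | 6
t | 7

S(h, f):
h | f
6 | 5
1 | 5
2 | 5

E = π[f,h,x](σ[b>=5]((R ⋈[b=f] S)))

σ filters on b, owned by the left side.
E' = π[f,h,x]((σ[b>=5](R) ⋈[b=f] S))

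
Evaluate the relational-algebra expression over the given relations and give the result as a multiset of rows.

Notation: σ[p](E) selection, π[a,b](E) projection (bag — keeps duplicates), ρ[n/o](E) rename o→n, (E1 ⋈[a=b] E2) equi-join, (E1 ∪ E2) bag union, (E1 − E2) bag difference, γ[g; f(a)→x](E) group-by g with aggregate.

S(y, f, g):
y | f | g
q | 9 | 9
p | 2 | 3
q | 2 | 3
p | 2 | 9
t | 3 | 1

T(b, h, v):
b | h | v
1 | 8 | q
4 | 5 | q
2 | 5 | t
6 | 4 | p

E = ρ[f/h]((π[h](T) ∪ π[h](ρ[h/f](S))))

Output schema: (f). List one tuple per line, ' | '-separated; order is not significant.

Stepwise |·|:
  T → 4
  π[h](T) → 4
  S → 5
  ρ[h/f](S) → 5
  π[h](ρ[h/f](S)) → 5
  (π[h](T) ∪ π[h](ρ[h/f](S))) → 9
  ρ[f/h]((π[h](T) ∪ π[h](ρ[h/f](S)))) → 9

== RESULT ==
f
2
2
2
3
4
5
5
8
9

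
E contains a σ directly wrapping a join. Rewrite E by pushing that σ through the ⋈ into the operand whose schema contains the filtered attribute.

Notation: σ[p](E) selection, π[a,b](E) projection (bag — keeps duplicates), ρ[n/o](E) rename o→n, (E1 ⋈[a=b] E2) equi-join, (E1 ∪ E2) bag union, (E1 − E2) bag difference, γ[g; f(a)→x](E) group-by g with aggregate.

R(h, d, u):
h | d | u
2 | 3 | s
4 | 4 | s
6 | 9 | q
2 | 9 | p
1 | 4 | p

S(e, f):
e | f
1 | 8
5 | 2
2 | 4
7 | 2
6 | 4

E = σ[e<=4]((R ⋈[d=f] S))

σ filters on e, owned by the right side.
E' = (R ⋈[d=f] σ[e<=4](S))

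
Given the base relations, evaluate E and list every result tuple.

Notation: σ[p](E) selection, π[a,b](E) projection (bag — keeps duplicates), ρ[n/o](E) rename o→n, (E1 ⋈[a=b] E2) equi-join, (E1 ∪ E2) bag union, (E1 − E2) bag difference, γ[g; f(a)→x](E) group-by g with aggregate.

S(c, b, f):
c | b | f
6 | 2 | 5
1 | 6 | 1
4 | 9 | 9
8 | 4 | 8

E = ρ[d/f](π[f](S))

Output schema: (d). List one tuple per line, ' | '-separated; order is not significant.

Stepwise |·|:
  S → 4
  π[f](S) → 4
  ρ[d/f](π[f](S)) → 4

== RESULT ==
d
1
5
8
9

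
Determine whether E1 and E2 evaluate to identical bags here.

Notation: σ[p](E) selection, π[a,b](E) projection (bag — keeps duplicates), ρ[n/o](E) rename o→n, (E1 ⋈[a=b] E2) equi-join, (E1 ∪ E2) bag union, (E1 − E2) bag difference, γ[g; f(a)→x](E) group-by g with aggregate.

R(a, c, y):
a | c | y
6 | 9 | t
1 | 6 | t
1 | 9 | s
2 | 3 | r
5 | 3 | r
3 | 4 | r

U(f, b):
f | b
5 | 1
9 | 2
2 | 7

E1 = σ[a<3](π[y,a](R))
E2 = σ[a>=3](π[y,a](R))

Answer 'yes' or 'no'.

E1 stepwise |·|:
  R → 6
  π[y,a](R) → 6
  σ[a<3](π[y,a](R)) → 3
E2 stepwise |·|:
  R → 6
  π[y,a](R) → 6
  σ[a>=3](π[y,a](R)) → 3

E1 result:
y | a
r | 2
s | 1
t | 1
E2 result:
y | a
r | 3
r | 5
t | 6
Witness: ('r', 2) appears 1× in E1 but 0× in E2.

no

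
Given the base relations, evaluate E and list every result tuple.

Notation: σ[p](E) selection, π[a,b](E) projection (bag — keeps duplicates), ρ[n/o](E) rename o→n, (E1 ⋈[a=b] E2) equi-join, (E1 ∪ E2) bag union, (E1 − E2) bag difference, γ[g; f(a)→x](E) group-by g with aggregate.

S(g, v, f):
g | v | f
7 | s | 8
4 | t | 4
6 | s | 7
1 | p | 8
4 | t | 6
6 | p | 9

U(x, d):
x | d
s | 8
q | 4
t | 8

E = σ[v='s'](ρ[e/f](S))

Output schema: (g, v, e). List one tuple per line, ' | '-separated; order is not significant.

Per-node cardinality:
  S → 6
  ρ[e/f](S) → 6
  σ[v='s'](ρ[e/f](S)) → 2

== RESULT ==
g | v | e
6 | s | 7
7 | s | 8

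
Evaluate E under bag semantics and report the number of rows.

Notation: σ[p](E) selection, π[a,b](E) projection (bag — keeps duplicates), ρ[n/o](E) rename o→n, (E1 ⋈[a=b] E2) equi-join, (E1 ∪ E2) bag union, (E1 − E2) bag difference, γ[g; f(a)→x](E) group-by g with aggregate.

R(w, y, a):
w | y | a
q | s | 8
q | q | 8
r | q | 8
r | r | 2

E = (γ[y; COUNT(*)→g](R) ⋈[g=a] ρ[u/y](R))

Stepwise |·|:
  R → 4
  γ[y; COUNT(*)→g](R) → 3
  R → 4
  ρ[u/y](R) → 4
  (γ[y; COUNT(*)→g](R) ⋈[g=a] ρ[u/y](R)) → 1

|E| = 1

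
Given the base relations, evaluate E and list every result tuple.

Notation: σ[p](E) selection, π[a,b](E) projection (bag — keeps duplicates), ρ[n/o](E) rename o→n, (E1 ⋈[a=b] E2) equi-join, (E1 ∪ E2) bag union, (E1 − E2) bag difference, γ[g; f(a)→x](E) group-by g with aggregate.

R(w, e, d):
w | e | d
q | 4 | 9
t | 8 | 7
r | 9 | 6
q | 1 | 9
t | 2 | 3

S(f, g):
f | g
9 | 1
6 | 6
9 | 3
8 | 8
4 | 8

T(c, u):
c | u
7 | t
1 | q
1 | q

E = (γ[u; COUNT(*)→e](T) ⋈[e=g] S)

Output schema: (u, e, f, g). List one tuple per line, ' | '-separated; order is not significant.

Subexpression sizes:
  T → 3
  γ[u; COUNT(*)→e](T) → 2
  S → 5
  (γ[u; COUNT(*)→e](T) ⋈[e=g] S) → 1

== RESULT ==
u | e | f | g
t | 1 | 9 | 1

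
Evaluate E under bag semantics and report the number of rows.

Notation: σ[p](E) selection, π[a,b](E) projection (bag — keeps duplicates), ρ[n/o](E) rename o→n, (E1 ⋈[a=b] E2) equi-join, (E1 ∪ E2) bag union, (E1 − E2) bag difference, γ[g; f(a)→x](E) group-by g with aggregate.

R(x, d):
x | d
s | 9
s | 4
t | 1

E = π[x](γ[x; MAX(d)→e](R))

Stepwise |·|:
  R → 3
  γ[x; MAX(d)→e](R) → 2
  π[x](γ[x; MAX(d)→e](R)) → 2

|E| = 2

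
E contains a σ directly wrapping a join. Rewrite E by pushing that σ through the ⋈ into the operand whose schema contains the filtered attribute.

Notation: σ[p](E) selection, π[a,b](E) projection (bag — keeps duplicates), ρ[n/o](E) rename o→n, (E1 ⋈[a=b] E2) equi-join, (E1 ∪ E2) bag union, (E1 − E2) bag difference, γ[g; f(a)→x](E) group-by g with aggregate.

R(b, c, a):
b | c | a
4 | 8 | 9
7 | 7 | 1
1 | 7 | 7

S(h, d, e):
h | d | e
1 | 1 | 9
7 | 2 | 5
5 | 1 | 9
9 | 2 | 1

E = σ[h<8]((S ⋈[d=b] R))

σ filters on h, owned by the left side.
E' = (σ[h<8](S) ⋈[d=b] R)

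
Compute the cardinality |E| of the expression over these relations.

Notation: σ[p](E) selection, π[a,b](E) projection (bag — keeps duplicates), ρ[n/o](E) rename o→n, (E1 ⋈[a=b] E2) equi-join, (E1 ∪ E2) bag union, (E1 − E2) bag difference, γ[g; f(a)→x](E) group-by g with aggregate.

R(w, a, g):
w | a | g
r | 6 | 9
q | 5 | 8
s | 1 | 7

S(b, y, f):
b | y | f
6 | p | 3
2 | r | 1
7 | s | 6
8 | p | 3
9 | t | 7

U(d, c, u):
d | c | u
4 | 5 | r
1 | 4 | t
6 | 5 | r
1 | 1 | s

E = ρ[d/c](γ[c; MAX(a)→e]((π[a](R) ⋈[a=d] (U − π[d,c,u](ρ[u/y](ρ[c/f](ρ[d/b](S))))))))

Stepwise |·|:
  R → 3
  π[a](R) → 3
  U → 4
  S → 5
  ρ[d/b](S) → 5
  ρ[c/f](ρ[d/b](S)) → 5
  ρ[u/y](ρ[c/f](ρ[d/b](S))) → 5
  π[d,c,u](ρ[u/y](ρ[c/f](ρ[d/b](S)))) → 5
  (U − π[d,c,u](ρ[u/y](ρ[c/f](ρ[d/b](S))))) → 4
  (π[a](R) ⋈[a=d] (U − π[d,c,u](ρ[u/y](ρ[c/f](ρ[d/b](S)))))) → 3
  γ[c; MAX(a)→e]((π[a](R) ⋈[a=d] (U − π[d,c,u](ρ[u/y](ρ[c/f](ρ[d/b](S))))))) → 3
  ρ[d/c](γ[c; MAX(a)→e]((π[a](R) ⋈[a=d] (U − π[d,c,u](ρ[u/y](ρ[c/f](ρ[d/b](S)))))))) → 3

|E| = 3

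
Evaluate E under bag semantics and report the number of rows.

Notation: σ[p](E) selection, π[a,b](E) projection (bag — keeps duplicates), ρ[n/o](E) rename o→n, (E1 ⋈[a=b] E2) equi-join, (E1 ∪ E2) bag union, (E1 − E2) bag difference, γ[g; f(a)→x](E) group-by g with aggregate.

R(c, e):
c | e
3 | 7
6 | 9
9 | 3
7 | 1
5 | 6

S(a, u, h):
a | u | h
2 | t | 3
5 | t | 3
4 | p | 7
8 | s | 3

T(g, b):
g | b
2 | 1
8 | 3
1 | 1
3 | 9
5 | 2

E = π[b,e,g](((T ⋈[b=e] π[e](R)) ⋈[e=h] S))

Per-node cardinality:
  T → 5
  R → 5
  π[e](R) → 5
  (T ⋈[b=e] π[e](R)) → 4
  S → 4
  ((T ⋈[b=e] π[e](R)) ⋈[e=h] S) → 3
  π[b,e,g](((T ⋈[b=e] π[e](R)) ⋈[e=h] S)) → 3

|E| = 3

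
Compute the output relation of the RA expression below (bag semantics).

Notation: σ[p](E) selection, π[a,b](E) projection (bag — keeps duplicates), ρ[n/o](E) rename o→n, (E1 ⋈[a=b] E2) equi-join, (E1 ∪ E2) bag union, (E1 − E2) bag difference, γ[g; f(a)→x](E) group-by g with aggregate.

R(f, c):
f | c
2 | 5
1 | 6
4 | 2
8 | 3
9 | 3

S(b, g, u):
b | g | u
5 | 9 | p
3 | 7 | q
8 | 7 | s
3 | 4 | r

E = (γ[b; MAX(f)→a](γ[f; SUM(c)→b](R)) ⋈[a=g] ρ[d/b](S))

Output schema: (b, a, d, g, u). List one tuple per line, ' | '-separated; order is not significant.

Stepwise |·|:
  R → 5
  γ[f; SUM(c)→b](R) → 5
  γ[b; MAX(f)→a](γ[f; SUM(c)→b](R)) → 4
  S → 4
  ρ[d/b](S) → 4
  (γ[b; MAX(f)→a](γ[f; SUM(c)→b](R)) ⋈[a=g] ρ[d/b](S)) → 2

== RESULT ==
b | a | d | g | u
2 | 4 | 3 | 4 | r
3 | 9 | 5 | 9 | p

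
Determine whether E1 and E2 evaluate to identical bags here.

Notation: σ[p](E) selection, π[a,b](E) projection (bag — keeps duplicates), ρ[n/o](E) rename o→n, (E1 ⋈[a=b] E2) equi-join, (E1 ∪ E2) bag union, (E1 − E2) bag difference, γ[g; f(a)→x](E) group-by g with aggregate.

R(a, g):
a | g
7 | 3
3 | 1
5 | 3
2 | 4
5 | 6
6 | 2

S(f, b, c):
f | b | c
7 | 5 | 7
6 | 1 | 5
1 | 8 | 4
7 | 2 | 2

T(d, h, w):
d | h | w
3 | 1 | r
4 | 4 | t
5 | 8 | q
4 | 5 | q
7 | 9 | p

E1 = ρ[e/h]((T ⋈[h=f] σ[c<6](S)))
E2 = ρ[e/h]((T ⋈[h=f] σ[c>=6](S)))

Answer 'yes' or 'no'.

E1 stepwise |·|:
  T → 5
  S → 4
  σ[c<6](S) → 3
  (T ⋈[h=f] σ[c<6](S)) → 1
  ρ[e/h]((T ⋈[h=f] σ[c<6](S))) → 1
E2 stepwise |·|:
  T → 5
  S → 4
  σ[c>=6](S) → 1
  (T ⋈[h=f] σ[c>=6](S)) → 0
  ρ[e/h]((T ⋈[h=f] σ[c>=6](S))) → 0

E1 result:
d | e | w | f | b | c
3 | 1 | r | 1 | 8 | 4
E2 result:
d | e | w | f | b | c
(0 rows)
Witness: (3, 1, 'r', 1, 8, 4) appears 1× in E1 but 0× in E2.

no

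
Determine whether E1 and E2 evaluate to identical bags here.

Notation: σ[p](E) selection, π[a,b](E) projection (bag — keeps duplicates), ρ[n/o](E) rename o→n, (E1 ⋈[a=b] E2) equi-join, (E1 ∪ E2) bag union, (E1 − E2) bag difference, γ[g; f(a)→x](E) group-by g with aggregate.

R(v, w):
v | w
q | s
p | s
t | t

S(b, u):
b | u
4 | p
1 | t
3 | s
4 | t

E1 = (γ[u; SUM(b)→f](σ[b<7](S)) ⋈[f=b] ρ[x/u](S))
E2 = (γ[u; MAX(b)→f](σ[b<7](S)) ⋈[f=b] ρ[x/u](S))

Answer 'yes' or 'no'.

E1 stepwise |·|:
  S → 4
  σ[b<7](S) → 4
  γ[u; SUM(b)→f](σ[b<7](S)) → 3
  S → 4
  ρ[x/u](S) → 4
  (γ[u; SUM(b)→f](σ[b<7](S)) ⋈[f=b] ρ[x/u](S)) → 3
E2 stepwise |·|:
  S → 4
  σ[b<7](S) → 4
  γ[u; MAX(b)→f](σ[b<7](S)) → 3
  S → 4
  ρ[x/u](S) → 4
  (γ[u; MAX(b)→f](σ[b<7](S)) ⋈[f=b] ρ[x/u](S)) → 5

E1 result:
u | f | b | x
p | 4 | 4 | p
p | 4 | 4 | t
s | 3 | 3 | s
E2 result:
u | f | b | x
p | 4 | 4 | p
p | 4 | 4 | t
s | 3 | 3 | s
t | 4 | 4 | p
t | 4 | 4 | t
Witness: ('t', 4, 4, 'p') appears 0× in E1 but 1× in E2.

no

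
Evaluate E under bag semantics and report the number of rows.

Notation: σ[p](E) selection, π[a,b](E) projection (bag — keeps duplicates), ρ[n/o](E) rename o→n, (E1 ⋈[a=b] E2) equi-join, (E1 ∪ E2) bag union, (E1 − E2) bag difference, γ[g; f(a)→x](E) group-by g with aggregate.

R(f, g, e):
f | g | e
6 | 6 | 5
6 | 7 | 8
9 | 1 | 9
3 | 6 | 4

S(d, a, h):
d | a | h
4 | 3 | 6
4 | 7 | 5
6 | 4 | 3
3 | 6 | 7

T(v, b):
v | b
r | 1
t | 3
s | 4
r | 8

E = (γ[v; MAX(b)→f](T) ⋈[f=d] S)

Stepwise |·|:
  T → 4
  γ[v; MAX(b)→f](T) → 3
  S → 4
  (γ[v; MAX(b)→f](T) ⋈[f=d] S) → 3

|E| = 3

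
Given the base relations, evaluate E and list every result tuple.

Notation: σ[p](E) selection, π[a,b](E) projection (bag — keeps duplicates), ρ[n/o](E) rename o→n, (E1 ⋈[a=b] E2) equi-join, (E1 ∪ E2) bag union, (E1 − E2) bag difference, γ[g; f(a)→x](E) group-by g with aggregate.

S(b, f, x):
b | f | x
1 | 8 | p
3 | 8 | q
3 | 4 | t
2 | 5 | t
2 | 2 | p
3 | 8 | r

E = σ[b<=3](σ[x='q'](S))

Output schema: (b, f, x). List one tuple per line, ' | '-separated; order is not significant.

Subexpression sizes:
  S → 6
  σ[x='q'](S) → 1
  σ[b<=3](σ[x='q'](S)) → 1

== RESULT ==
b | f | x
3 | 8 | q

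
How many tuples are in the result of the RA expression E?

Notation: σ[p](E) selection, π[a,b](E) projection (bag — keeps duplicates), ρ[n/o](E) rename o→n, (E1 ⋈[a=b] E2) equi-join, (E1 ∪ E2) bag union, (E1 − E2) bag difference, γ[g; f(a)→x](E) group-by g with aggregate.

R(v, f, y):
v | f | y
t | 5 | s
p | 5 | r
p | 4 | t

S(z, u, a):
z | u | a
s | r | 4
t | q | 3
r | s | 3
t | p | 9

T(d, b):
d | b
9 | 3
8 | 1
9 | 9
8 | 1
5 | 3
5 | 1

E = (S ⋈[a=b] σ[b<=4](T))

Row counts bottom-up:
  S → 4
  T → 6
  σ[b<=4](T) → 5
  (S ⋈[a=b] σ[b<=4](T)) → 4

|E| = 4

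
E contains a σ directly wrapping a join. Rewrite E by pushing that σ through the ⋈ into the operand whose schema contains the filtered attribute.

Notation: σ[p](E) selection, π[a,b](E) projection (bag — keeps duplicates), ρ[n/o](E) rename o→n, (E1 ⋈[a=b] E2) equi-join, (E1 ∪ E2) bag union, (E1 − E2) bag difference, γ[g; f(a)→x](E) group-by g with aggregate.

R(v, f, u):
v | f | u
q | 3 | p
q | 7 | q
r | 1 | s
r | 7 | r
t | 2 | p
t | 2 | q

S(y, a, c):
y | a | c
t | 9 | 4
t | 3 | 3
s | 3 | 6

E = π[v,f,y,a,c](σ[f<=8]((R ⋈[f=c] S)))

σ filters on f, owned by the left side.
E' = π[v,f,y,a,c]((σ[f<=8](R) ⋈[f=c] S))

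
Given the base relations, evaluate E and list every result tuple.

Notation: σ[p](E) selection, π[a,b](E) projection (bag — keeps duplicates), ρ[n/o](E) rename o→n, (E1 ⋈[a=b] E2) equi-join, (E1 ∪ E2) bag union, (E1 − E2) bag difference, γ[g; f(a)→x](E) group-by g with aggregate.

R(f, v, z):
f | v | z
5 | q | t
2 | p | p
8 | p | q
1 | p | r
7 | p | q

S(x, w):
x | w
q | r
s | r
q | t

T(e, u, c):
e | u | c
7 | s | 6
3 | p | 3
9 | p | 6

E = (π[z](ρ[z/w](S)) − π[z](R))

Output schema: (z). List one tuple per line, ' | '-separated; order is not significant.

Stepwise |·|:
  S → 3
  ρ[z/w](S) → 3
  π[z](ρ[z/w](S)) → 3
  R → 5
  π[z](R) → 5
  (π[z](ρ[z/w](S)) − π[z](R)) → 1

== RESULT ==
z
r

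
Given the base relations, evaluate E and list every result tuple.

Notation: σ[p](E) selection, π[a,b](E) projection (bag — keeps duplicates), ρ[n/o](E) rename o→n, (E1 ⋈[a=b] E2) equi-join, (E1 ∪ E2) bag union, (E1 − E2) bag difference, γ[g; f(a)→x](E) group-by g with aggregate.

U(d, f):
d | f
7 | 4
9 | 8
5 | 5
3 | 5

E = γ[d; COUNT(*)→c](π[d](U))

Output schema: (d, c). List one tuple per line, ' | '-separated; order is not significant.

Row counts bottom-up:
  U → 4
  π[d](U) → 4
  γ[d; COUNT(*)→c](π[d](U)) → 4

== RESULT ==
d | c
3 | 1
5 | 1
7 | 1
9 | 1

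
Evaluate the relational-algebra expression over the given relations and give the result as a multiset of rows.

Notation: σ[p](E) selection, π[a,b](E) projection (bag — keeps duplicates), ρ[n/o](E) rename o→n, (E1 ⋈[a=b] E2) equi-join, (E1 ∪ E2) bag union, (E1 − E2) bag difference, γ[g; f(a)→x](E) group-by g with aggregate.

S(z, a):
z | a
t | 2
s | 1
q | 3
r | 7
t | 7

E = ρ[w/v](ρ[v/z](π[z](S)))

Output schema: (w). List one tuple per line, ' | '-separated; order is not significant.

Row counts bottom-up:
  S → 5
  π[z](S) → 5
  ρ[v/z](π[z](S)) → 5
  ρ[w/v](ρ[v/z](π[z](S))) → 5

== RESULT ==
w
q
r
s
t
t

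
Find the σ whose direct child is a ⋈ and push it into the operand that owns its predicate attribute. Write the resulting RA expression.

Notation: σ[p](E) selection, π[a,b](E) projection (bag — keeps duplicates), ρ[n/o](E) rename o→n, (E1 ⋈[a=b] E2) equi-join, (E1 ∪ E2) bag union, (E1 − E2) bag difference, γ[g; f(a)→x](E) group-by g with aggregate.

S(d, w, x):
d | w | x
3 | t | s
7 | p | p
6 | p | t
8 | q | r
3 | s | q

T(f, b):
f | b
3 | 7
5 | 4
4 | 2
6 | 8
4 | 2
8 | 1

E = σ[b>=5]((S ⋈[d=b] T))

σ filters on b, owned by the right side.
E' = (S ⋈[d=b] σ[b>=5](T))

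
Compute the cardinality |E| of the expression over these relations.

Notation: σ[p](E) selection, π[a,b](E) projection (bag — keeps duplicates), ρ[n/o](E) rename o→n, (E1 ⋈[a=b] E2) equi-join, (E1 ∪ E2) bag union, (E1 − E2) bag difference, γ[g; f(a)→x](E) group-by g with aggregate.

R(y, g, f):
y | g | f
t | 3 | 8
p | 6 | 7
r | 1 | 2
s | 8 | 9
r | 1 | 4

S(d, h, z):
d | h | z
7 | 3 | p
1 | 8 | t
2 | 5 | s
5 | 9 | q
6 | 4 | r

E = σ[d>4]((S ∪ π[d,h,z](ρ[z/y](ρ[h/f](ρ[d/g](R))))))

Stepwise |·|:
  S → 5
  R → 5
  ρ[d/g](R) → 5
  ρ[h/f](ρ[d/g](R)) → 5
  ρ[z/y](ρ[h/f](ρ[d/g](R))) → 5
  π[d,h,z](ρ[z/y](ρ[h/f](ρ[d/g](R)))) → 5
  (S ∪ π[d,h,z](ρ[z/y](ρ[h/f](ρ[d/g](R))))) → 10
  σ[d>4]((S ∪ π[d,h,z](ρ[z/y](ρ[h/f](ρ[d/g](R)))))) → 5

|E| = 5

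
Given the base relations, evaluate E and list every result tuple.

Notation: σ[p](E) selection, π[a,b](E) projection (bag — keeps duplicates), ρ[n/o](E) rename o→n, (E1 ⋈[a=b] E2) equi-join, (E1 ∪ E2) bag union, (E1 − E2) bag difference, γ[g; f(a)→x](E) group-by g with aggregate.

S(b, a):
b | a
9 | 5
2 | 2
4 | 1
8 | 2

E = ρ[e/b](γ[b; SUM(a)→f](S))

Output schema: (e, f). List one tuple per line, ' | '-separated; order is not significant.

Per-node cardinality:
  S → 4
  γ[b; SUM(a)→f](S) → 4
  ρ[e/b](γ[b; SUM(a)→f](S)) → 4

== RESULT ==
e | f
2 | 2
4 | 1
8 | 2
9 | 5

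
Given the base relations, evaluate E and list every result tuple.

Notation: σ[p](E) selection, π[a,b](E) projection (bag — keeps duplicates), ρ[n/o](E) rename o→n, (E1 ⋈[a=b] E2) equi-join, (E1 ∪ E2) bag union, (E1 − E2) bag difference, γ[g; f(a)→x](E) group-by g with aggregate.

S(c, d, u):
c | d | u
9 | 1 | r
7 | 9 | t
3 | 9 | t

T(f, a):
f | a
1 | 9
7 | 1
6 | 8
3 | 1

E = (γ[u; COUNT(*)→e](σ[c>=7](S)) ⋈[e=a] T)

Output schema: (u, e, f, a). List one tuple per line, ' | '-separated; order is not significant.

Stepwise |·|:
  S → 3
  σ[c>=7](S) → 2
  γ[u; COUNT(*)→e](σ[c>=7](S)) → 2
  T → 4
  (γ[u; COUNT(*)→e](σ[c>=7](S)) ⋈[e=a] T) → 4

== RESULT ==
u | e | f | a
r | 1 | 3 | 1
r | 1 | 7 | 1
t | 1 | 3 | 1
t | 1 | 7 | 1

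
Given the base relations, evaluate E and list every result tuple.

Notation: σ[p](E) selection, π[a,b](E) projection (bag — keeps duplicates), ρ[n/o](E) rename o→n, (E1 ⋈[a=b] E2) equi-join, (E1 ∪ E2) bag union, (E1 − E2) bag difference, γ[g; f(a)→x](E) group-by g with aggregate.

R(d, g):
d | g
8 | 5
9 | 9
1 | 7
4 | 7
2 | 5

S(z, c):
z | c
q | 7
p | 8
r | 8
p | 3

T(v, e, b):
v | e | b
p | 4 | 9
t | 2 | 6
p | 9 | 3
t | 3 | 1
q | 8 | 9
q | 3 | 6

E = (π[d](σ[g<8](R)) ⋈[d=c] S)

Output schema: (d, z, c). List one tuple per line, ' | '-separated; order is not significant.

Subexpression sizes:
  R → 5
  σ[g<8](R) → 4
  π[d](σ[g<8](R)) → 4
  S → 4
  (π[d](σ[g<8](R)) ⋈[d=c] S) → 2

== RESULT ==
d | z | c
8 | p | 8
8 | r | 8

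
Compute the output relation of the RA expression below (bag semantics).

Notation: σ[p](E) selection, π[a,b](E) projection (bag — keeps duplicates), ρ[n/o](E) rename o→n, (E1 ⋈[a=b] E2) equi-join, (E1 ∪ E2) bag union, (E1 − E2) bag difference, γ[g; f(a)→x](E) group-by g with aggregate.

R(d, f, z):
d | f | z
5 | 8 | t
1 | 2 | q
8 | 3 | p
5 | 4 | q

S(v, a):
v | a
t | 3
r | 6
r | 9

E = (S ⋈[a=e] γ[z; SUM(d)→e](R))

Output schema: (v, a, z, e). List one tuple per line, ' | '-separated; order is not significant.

Per-node cardinality:
  S → 3
  R → 4
  γ[z; SUM(d)→e](R) → 3
  (S ⋈[a=e] γ[z; SUM(d)→e](R)) → 1

== RESULT ==
v | a | z | e
r | 6 | q | 6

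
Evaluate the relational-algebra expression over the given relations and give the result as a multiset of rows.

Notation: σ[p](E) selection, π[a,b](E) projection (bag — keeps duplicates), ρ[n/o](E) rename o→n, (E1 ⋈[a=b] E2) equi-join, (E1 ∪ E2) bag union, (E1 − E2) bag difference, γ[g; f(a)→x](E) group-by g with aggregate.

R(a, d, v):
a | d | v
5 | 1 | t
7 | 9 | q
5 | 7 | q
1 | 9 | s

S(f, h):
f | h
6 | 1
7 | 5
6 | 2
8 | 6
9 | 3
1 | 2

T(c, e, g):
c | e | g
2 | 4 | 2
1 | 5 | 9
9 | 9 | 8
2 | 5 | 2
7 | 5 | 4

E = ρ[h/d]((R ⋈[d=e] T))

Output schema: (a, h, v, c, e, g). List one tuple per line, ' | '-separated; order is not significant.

Subexpression sizes:
  R → 4
  T → 5
  (R ⋈[d=e] T) → 2
  ρ[h/d]((R ⋈[d=e] T)) → 2

== RESULT ==
a | h | v | c | e | g
1 | 9 | s | 9 | 9 | 8
7 | 9 | q | 9 | 9 | 8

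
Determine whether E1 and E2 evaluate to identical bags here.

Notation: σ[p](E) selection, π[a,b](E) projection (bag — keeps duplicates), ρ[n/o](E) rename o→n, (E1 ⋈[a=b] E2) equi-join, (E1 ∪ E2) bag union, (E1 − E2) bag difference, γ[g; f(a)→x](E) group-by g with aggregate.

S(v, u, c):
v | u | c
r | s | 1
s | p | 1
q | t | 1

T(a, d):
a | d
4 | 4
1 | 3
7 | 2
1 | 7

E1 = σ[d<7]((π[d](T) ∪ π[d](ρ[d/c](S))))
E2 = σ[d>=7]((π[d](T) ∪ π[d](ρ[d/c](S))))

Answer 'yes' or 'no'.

E1 subexpression sizes:
  T → 4
  π[d](T) → 4
  S → 3
  ρ[d/c](S) → 3
  π[d](ρ[d/c](S)) → 3
  (π[d](T) ∪ π[d](ρ[d/c](S))) → 7
  σ[d<7]((π[d](T) ∪ π[d](ρ[d/c](S)))) → 6
E2 subexpression sizes:
  T → 4
  π[d](T) → 4
  S → 3
  ρ[d/c](S) → 3
  π[d](ρ[d/c](S)) → 3
  (π[d](T) ∪ π[d](ρ[d/c](S))) → 7
  σ[d>=7]((π[d](T) ∪ π[d](ρ[d/c](S)))) → 1

E1 result:
d
1
1
1
2
3
4
E2 result:
d
7
Witness: (1,) appears 3× in E1 but 0× in E2.

no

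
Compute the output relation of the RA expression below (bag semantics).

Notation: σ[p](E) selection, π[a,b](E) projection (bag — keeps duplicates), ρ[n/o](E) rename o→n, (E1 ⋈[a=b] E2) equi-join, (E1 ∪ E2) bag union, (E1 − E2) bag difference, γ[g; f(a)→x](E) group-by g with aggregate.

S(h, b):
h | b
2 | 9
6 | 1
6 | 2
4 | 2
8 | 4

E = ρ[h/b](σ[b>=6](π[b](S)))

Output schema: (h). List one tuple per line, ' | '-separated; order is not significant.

Per-node cardinality:
  S → 5
  π[b](S) → 5
  σ[b>=6](π[b](S)) → 1
  ρ[h/b](σ[b>=6](π[b](S))) → 1

== RESULT ==
h
9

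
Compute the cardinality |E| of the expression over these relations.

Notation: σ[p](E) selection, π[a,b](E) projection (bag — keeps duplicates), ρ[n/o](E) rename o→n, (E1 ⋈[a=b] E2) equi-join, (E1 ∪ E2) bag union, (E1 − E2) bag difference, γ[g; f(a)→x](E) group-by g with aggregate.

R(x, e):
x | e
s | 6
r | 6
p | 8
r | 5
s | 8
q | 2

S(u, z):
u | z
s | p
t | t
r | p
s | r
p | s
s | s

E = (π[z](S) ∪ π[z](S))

Per-node cardinality:
  S → 6
  π[z](S) → 6
  S → 6
  π[z](S) → 6
  (π[z](S) ∪ π[z](S)) → 12

|E| = 12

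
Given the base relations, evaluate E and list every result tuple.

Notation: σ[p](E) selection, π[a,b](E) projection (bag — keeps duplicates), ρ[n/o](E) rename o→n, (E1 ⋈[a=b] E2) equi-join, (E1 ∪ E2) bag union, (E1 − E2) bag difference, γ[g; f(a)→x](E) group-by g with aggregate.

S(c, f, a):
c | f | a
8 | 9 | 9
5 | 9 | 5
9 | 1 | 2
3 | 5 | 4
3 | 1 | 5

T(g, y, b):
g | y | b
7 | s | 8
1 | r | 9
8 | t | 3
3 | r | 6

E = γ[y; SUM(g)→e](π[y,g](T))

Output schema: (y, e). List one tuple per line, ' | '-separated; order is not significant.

Row counts bottom-up:
  T → 4
  π[y,g](T) → 4
  γ[y; SUM(g)→e](π[y,g](T)) → 3

== RESULT ==
y | e
r | 4
s | 7
t | 8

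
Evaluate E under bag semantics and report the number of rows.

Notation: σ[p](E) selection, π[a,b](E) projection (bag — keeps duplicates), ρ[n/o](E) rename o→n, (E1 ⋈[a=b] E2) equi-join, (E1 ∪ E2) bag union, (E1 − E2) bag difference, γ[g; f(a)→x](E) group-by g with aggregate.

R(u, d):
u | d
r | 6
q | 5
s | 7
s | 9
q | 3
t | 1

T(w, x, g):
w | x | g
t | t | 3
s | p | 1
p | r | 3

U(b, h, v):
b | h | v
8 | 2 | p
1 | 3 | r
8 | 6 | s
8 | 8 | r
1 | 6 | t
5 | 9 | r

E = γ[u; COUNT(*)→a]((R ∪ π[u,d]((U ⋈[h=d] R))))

Subexpression sizes:
  R → 6
  U → 6
  R → 6
  (U ⋈[h=d] R) → 4
  π[u,d]((U ⋈[h=d] R)) → 4
  (R ∪ π[u,d]((U ⋈[h=d] R))) → 10
  γ[u; COUNT(*)→a]((R ∪ π[u,d]((U ⋈[h=d] R)))) → 4

|E| = 4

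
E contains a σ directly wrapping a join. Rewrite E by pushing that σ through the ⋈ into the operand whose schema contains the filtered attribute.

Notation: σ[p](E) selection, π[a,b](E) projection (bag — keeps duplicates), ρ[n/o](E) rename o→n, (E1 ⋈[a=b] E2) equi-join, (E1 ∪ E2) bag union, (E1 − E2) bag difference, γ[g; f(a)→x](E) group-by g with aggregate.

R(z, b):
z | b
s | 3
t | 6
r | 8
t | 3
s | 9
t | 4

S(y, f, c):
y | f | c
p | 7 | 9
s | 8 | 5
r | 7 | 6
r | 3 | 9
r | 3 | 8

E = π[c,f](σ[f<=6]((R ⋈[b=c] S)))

σ filters on f, owned by the right side.
E' = π[c,f]((R ⋈[b=c] σ[f<=6](S)))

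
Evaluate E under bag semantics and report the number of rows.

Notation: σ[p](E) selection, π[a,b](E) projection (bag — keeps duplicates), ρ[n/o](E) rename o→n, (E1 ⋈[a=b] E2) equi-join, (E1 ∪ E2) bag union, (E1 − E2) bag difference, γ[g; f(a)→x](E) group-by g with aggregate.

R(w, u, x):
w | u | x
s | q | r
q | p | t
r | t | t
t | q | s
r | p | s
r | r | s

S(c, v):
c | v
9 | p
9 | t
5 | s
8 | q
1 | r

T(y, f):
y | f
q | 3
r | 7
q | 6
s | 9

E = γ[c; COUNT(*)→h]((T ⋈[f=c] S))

Per-node cardinality:
  T → 4
  S → 5
  (T ⋈[f=c] S) → 2
  γ[c; COUNT(*)→h]((T ⋈[f=c] S)) → 1

|E| = 1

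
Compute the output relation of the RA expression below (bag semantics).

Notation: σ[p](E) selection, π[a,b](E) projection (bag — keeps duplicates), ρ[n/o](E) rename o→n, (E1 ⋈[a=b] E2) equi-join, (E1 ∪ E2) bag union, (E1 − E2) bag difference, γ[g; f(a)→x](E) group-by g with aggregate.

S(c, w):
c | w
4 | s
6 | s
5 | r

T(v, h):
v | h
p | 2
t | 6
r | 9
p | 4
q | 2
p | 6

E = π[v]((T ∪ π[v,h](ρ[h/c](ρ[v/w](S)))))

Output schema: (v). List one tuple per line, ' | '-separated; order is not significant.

Per-node cardinality:
  T → 6
  S → 3
  ρ[v/w](S) → 3
  ρ[h/c](ρ[v/w](S)) → 3
  π[v,h](ρ[h/c](ρ[v/w](S))) → 3
  (T ∪ π[v,h](ρ[h/c](ρ[v/w](S)))) → 9
  π[v]((T ∪ π[v,h](ρ[h/c](ρ[v/w](S))))) → 9

== RESULT ==
v
p
p
p
q
r
r
s
s
t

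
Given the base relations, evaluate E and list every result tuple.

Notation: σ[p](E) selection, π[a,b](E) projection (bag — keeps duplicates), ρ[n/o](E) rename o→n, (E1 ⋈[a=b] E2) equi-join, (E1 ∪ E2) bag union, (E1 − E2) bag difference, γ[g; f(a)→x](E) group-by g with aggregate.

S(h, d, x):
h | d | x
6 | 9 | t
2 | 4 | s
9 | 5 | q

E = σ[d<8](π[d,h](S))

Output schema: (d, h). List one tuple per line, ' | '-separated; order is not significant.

Per-node cardinality:
  S → 3
  π[d,h](S) → 3
  σ[d<8](π[d,h](S)) → 2

== RESULT ==
d | h
4 | 2
5 | 9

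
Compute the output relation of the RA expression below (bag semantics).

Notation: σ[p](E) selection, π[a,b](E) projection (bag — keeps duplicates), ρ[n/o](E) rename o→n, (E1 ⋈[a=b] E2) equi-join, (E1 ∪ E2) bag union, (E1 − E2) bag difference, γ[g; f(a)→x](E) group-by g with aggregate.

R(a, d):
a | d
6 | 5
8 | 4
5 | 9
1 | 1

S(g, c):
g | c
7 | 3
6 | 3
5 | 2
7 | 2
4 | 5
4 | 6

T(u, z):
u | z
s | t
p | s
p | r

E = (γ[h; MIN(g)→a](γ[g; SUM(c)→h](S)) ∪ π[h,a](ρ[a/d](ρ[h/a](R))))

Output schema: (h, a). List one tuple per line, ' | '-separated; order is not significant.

Subexpression sizes:
  S → 6
  γ[g; SUM(c)→h](S) → 4
  γ[h; MIN(g)→a](γ[g; SUM(c)→h](S)) → 4
  R → 4
  ρ[h/a](R) → 4
  ρ[a/d](ρ[h/a](R)) → 4
  π[h,a](ρ[a/d](ρ[h/a](R))) → 4
  (γ[h; MIN(g)→a](γ[g; SUM(c)→h](S)) ∪ π[h,a](ρ[a/d](ρ[h/a](R)))) → 8

== RESULT ==
h | a
1 | 1
2 | 5
3 | 6
5 | 7
5 | 9
6 | 5
8 | 4
11 | 4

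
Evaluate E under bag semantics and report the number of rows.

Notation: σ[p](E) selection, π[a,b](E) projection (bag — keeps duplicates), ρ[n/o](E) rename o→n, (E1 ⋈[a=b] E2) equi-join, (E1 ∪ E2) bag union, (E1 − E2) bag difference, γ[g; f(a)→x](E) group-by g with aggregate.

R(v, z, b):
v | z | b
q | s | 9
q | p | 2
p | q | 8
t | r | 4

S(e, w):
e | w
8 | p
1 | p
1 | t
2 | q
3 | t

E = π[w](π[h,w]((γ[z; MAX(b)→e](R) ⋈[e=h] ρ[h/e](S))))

Per-node cardinality:
  R → 4
  γ[z; MAX(b)→e](R) → 4
  S → 5
  ρ[h/e](S) → 5
  (γ[z; MAX(b)→e](R) ⋈[e=h] ρ[h/e](S)) → 2
  π[h,w]((γ[z; MAX(b)→e](R) ⋈[e=h] ρ[h/e](S))) → 2
  π[w](π[h,w]((γ[z; MAX(b)→e](R) ⋈[e=h] ρ[h/e](S)))) → 2

|E| = 2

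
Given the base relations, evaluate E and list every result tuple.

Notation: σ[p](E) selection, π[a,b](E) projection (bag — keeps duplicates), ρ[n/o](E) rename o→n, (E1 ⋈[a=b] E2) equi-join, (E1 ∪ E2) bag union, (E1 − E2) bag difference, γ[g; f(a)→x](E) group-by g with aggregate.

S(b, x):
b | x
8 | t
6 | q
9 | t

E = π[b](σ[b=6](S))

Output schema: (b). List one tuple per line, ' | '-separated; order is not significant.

Per-node cardinality:
  S → 3
  σ[b=6](S) → 1
  π[b](σ[b=6](S)) → 1

== RESULT ==
b
6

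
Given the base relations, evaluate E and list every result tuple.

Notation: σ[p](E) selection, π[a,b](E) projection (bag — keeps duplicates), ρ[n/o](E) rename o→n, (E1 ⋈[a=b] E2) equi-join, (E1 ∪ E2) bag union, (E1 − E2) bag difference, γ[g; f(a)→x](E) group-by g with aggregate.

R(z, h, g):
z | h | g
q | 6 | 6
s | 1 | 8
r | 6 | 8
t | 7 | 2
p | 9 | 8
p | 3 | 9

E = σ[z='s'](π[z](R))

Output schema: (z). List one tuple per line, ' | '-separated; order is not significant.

Per-node cardinality:
  R → 6
  π[z](R) → 6
  σ[z='s'](π[z](R)) → 1

== RESULT ==
z
s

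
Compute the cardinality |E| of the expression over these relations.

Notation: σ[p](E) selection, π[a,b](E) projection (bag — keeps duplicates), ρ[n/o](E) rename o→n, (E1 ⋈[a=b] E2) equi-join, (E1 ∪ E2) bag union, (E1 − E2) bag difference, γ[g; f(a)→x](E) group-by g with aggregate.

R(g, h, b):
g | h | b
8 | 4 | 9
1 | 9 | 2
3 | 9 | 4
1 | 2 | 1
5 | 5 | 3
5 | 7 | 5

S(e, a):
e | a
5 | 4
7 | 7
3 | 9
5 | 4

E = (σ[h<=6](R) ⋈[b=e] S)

Subexpression sizes:
  R → 6
  σ[h<=6](R) → 3
  S → 4
  (σ[h<=6](R) ⋈[b=e] S) → 1

|E| = 1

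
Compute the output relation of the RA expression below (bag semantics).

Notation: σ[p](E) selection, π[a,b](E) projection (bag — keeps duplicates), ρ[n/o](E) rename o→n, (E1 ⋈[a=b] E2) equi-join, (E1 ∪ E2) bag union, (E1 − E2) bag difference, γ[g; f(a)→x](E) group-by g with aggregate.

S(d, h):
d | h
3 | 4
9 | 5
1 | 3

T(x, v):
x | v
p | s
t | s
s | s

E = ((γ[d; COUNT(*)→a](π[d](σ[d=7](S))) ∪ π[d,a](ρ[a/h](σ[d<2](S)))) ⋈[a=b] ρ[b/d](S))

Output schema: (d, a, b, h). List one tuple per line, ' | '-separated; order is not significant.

Subexpression sizes:
  S → 3
  σ[d=7](S) → 0
  π[d](σ[d=7](S)) → 0
  γ[d; COUNT(*)→a](π[d](σ[d=7](S))) → 0
  S → 3
  σ[d<2](S) → 1
  ρ[a/h](σ[d<2](S)) → 1
  π[d,a](ρ[a/h](σ[d<2](S))) → 1
  (γ[d; COUNT(*)→a](π[d](σ[d=7](S))) ∪ π[d,a](ρ[a/h](σ[d<2](S)))) → 1
  S → 3
  ρ[b/d](S) → 3
  ((γ[d; COUNT(*)→a](π[d](σ[d=7](S))) ∪ π[d,a](ρ[a/h](σ[d<2](S)))) ⋈[a=b] ρ[b/d](S)) → 1

== RESULT ==
d | a | b | h
1 | 3 | 3 | 4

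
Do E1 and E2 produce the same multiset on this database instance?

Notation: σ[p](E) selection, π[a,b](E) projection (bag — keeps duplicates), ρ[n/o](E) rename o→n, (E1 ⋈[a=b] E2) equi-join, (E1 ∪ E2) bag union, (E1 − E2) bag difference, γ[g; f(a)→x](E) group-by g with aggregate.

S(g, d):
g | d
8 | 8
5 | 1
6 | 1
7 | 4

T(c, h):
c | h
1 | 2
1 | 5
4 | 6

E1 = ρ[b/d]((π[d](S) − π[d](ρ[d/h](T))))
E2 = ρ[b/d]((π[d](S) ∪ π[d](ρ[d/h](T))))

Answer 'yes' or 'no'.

E1 row counts bottom-up:
  S → 4
  π[d](S) → 4
  T → 3
  ρ[d/h](T) → 3
  π[d](ρ[d/h](T)) → 3
  (π[d](S) − π[d](ρ[d/h](T))) → 4
  ρ[b/d]((π[d](S) − π[d](ρ[d/h](T)))) → 4
E2 row counts bottom-up:
  S → 4
  π[d](S) → 4
  T → 3
  ρ[d/h](T) → 3
  π[d](ρ[d/h](T)) → 3
  (π[d](S) ∪ π[d](ρ[d/h](T))) → 7
  ρ[b/d]((π[d](S) ∪ π[d](ρ[d/h](T)))) → 7

E1 result:
b
1
1
4
8
E2 result:
b
1
1
2
4
5
6
8
Witness: (6,) appears 0× in E1 but 1× in E2.

no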